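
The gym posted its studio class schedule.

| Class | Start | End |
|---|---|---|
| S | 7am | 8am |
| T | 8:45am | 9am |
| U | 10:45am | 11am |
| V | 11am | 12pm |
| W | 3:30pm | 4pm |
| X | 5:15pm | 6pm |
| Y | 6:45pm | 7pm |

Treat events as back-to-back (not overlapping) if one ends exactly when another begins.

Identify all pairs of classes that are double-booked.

Two intervals overlap when each starts before the other ends.
Sorted by start: S, T, U, V, W, X, Y.
T starts after S ends, so nothing later overlaps S either.
U starts after T ends, so nothing later overlaps T either.
V starts exactly when U ends (back-to-back, no overlap), so nothing later overlaps U either.
W starts after V ends, so nothing later overlaps V either.
X starts after W ends, so nothing later overlaps W either.
Y starts after X ends.

no overlapping pairs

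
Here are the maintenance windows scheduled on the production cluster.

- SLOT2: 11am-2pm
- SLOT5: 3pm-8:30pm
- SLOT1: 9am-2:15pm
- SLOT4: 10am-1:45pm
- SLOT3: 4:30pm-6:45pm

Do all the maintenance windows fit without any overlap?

Sorted by start: SLOT1, SLOT4, SLOT2, SLOT5, SLOT3.
SLOT4 starts before SLOT1 ends → SLOT1 and SLOT4 overlap.
That's a conflict, so the schedule is not conflict-free.

No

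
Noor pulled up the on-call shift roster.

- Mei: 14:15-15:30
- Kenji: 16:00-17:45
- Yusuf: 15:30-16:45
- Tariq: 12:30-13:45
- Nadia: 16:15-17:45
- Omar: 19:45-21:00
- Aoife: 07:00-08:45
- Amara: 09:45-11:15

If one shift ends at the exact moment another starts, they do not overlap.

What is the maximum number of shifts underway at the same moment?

3

Walk through starts and ends in time order (an end at T is processed before a start at T):
07:00 start Aoife → 1
08:45 end Aoife → 0
09:45 start Amara → 1
11:15 end Amara → 0
12:30 start Tariq → 1
13:45 end Tariq → 0
14:15 start Mei → 1
15:30 end Mei → 0
15:30 start Yusuf → 1
16:00 start Kenji → 2
16:15 start Nadia → 3
16:45 end Yusuf → 2
17:45 end Kenji → 1
17:45 end Nadia → 0
19:45 start Omar → 1
21:00 end Omar → 0
Peak is 3, at 16:15 (Kenji, Nadia, Yusuf).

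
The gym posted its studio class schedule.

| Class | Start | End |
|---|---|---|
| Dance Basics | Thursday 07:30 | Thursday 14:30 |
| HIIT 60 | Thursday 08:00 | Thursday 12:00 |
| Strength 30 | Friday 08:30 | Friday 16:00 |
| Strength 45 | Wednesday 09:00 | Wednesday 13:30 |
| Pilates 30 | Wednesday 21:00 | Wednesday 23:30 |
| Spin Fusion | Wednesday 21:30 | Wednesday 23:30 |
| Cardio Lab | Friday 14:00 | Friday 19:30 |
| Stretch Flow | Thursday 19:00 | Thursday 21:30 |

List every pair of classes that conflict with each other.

Cardio Lab & Strength 30, Dance Basics & HIIT 60, Pilates 30 & Spin Fusion

Check each pair: they overlap iff neither finishes before the other starts.
Sorted by start: Strength 45, Pilates 30, Spin Fusion, Dance Basics, HIIT 60, Stretch Flow, Strength 30, Cardio Lab.
Pilates 30 starts after Strength 45 ends — done with Strength 45.
Spin Fusion starts before Pilates 30 ends → Pilates 30 and Spin Fusion overlap.
Dance Basics starts after Pilates 30 ends — done with Pilates 30.
Dance Basics starts after Spin Fusion ends — done with Spin Fusion.
HIIT 60 starts before Dance Basics ends → Dance Basics and HIIT 60 overlap.
Stretch Flow starts after Dance Basics ends — done with Dance Basics.
Stretch Flow starts after HIIT 60 ends — done with HIIT 60.
Strength 30 starts after Stretch Flow ends — done with Stretch Flow.
Cardio Lab starts before Strength 30 ends → Strength 30 and Cardio Lab overlap.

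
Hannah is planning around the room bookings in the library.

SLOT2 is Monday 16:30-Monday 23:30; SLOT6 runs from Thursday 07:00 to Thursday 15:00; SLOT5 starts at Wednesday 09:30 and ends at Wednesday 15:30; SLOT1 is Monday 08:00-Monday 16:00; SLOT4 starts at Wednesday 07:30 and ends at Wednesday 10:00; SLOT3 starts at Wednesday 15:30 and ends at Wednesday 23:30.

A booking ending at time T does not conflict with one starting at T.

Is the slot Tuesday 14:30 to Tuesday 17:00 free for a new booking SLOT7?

Yes — the slot is free

SLOT1: ends Monday 16:00 at or before SLOT7 starts Tuesday 14:30 → clear.
SLOT2: ends Monday 23:30 at or before SLOT7 starts Tuesday 14:30 → clear.
SLOT4: starts Wednesday 07:30 at or after SLOT7 ends Tuesday 17:00 → clear.
SLOT5: starts Wednesday 09:30 at or after SLOT7 ends Tuesday 17:00 → clear.
SLOT3: starts Wednesday 15:30 at or after SLOT7 ends Tuesday 17:00 → clear.
SLOT6: starts Thursday 07:00 at or after SLOT7 ends Tuesday 17:00 → clear.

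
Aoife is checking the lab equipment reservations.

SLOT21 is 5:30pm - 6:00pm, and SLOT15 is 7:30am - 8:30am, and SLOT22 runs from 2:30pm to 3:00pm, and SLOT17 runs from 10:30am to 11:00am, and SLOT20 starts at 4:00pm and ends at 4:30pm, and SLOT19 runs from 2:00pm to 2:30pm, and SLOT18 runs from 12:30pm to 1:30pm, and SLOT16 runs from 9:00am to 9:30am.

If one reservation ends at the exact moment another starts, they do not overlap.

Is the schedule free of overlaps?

Yes

Sorted by start: SLOT15, SLOT16, SLOT17, SLOT18, SLOT19, SLOT22, SLOT20, SLOT21.
SLOT16 starts after SLOT15 ends, so nothing later overlaps SLOT15 either.
SLOT17 starts after SLOT16 ends, so nothing later overlaps SLOT16 either.
SLOT18 starts after SLOT17 ends, so nothing later overlaps SLOT17 either.
SLOT19 starts after SLOT18 ends, so nothing later overlaps SLOT18 either.
SLOT22 starts exactly when SLOT19 ends (back-to-back, no overlap), so nothing later overlaps SLOT19 either.
SLOT20 starts after SLOT22 ends, so nothing later overlaps SLOT22 either.
SLOT21 starts after SLOT20 ends.
Every pair is clear; the schedule has no overlaps.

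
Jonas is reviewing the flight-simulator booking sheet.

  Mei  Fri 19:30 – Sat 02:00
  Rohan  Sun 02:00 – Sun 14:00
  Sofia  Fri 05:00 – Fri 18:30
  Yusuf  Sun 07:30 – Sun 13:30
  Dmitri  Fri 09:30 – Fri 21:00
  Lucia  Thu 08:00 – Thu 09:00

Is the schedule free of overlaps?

No

Sorted by start: Lucia, Sofia, Dmitri, Mei, Rohan, Yusuf.
Sofia starts after Lucia ends; Lucia is clear from here.
Dmitri starts before Sofia ends → Sofia and Dmitri overlap.
That's a conflict, so the schedule is not conflict-free.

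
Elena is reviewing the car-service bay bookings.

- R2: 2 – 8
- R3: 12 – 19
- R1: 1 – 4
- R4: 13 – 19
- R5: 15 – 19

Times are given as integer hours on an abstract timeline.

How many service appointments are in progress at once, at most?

3

Sweep the timeline, counting +1 at each start and −1 at each end (ends before starts at a tie):
1 start R1 → 1
2 start R2 → 2
4 end R1 → 1
8 end R2 → 0
12 start R3 → 1
13 start R4 → 2
15 start R5 → 3
19 end R3 → 2
19 end R4 → 1
19 end R5 → 0
Peak is 3, at 15 (R3, R4, R5).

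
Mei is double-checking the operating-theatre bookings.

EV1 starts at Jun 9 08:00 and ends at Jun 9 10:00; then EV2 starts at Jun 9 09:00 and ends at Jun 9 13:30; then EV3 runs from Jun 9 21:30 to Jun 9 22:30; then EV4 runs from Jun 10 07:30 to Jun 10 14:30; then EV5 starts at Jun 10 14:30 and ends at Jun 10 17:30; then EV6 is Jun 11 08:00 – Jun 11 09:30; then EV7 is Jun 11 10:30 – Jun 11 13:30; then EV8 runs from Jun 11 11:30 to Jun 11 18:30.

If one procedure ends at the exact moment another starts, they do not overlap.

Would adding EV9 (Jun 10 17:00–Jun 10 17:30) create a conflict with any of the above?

Yes — it overlaps EV5

EV1: ends Jun 9 10:00 at or before EV9 starts Jun 10 17:00 → clear.
EV2: ends Jun 9 13:30 at or before EV9 starts Jun 10 17:00 → clear.
EV3: ends Jun 9 22:30 at or before EV9 starts Jun 10 17:00 → clear.
EV4: ends Jun 10 14:30 at or before EV9 starts Jun 10 17:00 → clear.
EV5: starts Jun 10 14:30 before EV9 ends Jun 10 17:30, and ends Jun 10 17:30 after EV9 starts Jun 10 17:00 → overlap.
EV6: starts Jun 11 08:00 at or after EV9 ends Jun 10 17:30 → clear.
EV7: starts Jun 11 10:30 at or after EV9 ends Jun 10 17:30 → clear.
EV8: starts Jun 11 11:30 at or after EV9 ends Jun 10 17:30 → clear.
EV9 overlaps EV5.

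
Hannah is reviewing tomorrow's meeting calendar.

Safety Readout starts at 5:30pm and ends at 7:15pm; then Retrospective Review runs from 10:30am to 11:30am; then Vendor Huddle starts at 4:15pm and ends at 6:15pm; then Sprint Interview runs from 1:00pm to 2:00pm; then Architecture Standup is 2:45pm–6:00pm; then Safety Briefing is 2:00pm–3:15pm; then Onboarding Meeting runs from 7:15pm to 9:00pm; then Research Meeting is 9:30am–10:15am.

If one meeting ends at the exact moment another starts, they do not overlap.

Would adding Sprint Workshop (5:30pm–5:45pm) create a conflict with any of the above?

Research Meeting: ends 10:15am at or before Sprint Workshop starts 5:30pm → clear.
Retrospective Review: ends 11:30am at or before Sprint Workshop starts 5:30pm → clear.
Sprint Interview: ends 2:00pm at or before Sprint Workshop starts 5:30pm → clear.
Safety Briefing: ends 3:15pm at or before Sprint Workshop starts 5:30pm → clear.
Architecture Standup: starts 2:45pm before Sprint Workshop ends 5:45pm, and ends 6:00pm after Sprint Workshop starts 5:30pm → overlap.
Vendor Huddle: starts 4:15pm before Sprint Workshop ends 5:45pm, and ends 6:15pm after Sprint Workshop starts 5:30pm → overlap.
Safety Readout: starts 5:30pm before Sprint Workshop ends 5:45pm, and ends 7:15pm after Sprint Workshop starts 5:30pm → overlap.
Onboarding Meeting: starts 7:15pm at or after Sprint Workshop ends 5:45pm → clear.
Sprint Workshop overlaps Architecture Standup, Vendor Huddle, Safety Readout.

Yes — it overlaps Architecture Standup, Safety Readout, Vendor Huddle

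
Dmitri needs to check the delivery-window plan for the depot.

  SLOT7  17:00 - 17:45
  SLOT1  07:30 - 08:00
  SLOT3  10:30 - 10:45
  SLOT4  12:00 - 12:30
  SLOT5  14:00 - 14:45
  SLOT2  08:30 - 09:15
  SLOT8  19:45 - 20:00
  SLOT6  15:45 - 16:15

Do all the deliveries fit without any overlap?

Yes

Check each pair: they overlap iff neither finishes before the other starts.
Sorted by start: SLOT1, SLOT2, SLOT3, SLOT4, SLOT5, SLOT6, SLOT7, SLOT8.
SLOT2 starts after SLOT1 ends — done with SLOT1.
SLOT3 starts after SLOT2 ends — done with SLOT2.
SLOT4 starts after SLOT3 ends — done with SLOT3.
SLOT5 starts after SLOT4 ends — done with SLOT4.
SLOT6 starts after SLOT5 ends — done with SLOT5.
SLOT7 starts after SLOT6 ends — done with SLOT6.
SLOT8 starts after SLOT7 ends.
Every pair is clear; the schedule has no overlaps.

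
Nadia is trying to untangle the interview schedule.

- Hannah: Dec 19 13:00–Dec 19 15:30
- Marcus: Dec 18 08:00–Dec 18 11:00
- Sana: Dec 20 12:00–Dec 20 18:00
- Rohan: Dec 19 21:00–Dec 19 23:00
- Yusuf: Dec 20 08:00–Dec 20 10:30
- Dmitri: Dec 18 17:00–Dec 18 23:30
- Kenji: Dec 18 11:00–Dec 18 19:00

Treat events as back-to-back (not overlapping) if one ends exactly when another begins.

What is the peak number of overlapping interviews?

2

Walk through starts and ends in time order (an end at T is processed before a start at T):
Dec 18 08:00 start Marcus → 1
Dec 18 11:00 end Marcus → 0
Dec 18 11:00 start Kenji → 1
Dec 18 17:00 start Dmitri → 2
Dec 18 19:00 end Kenji → 1
Dec 18 23:30 end Dmitri → 0
Dec 19 13:00 start Hannah → 1
Dec 19 15:30 end Hannah → 0
Dec 19 21:00 start Rohan → 1
Dec 19 23:00 end Rohan → 0
Dec 20 08:00 start Yusuf → 1
Dec 20 10:30 end Yusuf → 0
Dec 20 12:00 start Sana → 1
Dec 20 18:00 end Sana → 0
Peak is 2, at Dec 18 17:00 (Dmitri, Kenji).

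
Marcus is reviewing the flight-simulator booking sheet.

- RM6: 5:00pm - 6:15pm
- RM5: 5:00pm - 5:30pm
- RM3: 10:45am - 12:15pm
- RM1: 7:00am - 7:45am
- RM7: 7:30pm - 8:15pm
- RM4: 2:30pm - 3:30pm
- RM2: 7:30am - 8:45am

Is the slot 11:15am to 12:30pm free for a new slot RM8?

No — it overlaps RM3

RM1: ends 7:45am at or before RM8 starts 11:15am → clear.
RM2: ends 8:45am at or before RM8 starts 11:15am → clear.
RM3: starts 10:45am before RM8 ends 12:30pm, and ends 12:15pm after RM8 starts 11:15am → overlap.
RM4: starts 2:30pm at or after RM8 ends 12:30pm → clear.
RM5: starts 5:00pm at or after RM8 ends 12:30pm → clear.
RM6: starts 5:00pm at or after RM8 ends 12:30pm → clear.
RM7: starts 7:30pm at or after RM8 ends 12:30pm → clear.
RM8 overlaps RM3.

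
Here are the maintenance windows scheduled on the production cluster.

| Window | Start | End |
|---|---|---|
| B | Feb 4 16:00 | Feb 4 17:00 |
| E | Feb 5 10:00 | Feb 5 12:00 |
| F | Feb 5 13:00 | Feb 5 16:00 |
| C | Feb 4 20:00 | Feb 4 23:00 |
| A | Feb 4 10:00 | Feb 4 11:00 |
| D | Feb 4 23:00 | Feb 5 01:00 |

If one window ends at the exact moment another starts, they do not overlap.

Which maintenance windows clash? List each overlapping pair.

Two intervals overlap when each starts before the other ends.
Sorted by start: A, B, C, D, E, F.
B starts after A ends — done with A.
C starts after B ends — done with B.
D starts exactly when C ends (back-to-back, no overlap) — done with C.
E starts after D ends — done with D.
F starts after E ends.

none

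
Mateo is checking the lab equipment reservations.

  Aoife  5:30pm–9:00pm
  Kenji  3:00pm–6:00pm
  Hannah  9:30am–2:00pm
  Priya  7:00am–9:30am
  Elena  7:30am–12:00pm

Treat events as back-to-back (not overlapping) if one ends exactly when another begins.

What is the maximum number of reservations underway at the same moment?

Walk through starts and ends in time order (an end at T is processed before a start at T):
7:00am start Priya → 1
7:30am start Elena → 2
9:30am end Priya → 1
9:30am start Hannah → 2
12:00pm end Elena → 1
2:00pm end Hannah → 0
3:00pm start Kenji → 1
5:30pm start Aoife → 2
6:00pm end Kenji → 1
9:00pm end Aoife → 0
Peak is 2, at 7:30am (Elena, Priya).

2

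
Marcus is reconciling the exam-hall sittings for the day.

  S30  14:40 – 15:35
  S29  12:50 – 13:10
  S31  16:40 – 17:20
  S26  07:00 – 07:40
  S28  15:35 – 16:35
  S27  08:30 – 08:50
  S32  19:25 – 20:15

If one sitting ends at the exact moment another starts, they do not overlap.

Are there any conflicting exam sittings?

Sorted by start: S26, S27, S29, S30, S28, S31, S32.
S27 starts after S26 ends, so nothing later overlaps S26 either.
S29 starts after S27 ends, so nothing later overlaps S27 either.
S30 starts after S29 ends, so nothing later overlaps S29 either.
S28 starts exactly when S30 ends (back-to-back, no overlap), so nothing later overlaps S30 either.
S31 starts after S28 ends, so nothing later overlaps S28 either.
S32 starts after S31 ends.
Every pair is clear; the schedule has no overlaps.

No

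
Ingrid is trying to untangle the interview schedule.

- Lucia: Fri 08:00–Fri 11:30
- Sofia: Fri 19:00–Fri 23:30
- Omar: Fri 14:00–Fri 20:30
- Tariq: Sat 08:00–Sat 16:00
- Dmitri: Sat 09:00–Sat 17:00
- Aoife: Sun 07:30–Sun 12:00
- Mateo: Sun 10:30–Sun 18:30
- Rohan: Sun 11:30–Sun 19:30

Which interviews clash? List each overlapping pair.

Aoife & Mateo, Aoife & Rohan, Dmitri & Tariq, Mateo & Rohan, Omar & Sofia

Check each pair: they overlap iff neither finishes before the other starts.
Sorted by start: Lucia, Omar, Sofia, Tariq, Dmitri, Aoife, Mateo, Rohan.
Omar starts after Lucia ends — done with Lucia.
Sofia starts before Omar ends → Omar and Sofia overlap.
Tariq starts after Omar ends — done with Omar.
Tariq starts after Sofia ends — done with Sofia.
Dmitri starts before Tariq ends → Tariq and Dmitri overlap.
Aoife starts after Tariq ends — done with Tariq.
Aoife starts after Dmitri ends — done with Dmitri.
Mateo starts before Aoife ends → Aoife and Mateo overlap.
Rohan starts before Aoife ends → Aoife and Rohan overlap.
Rohan starts before Mateo ends → Mateo and Rohan overlap.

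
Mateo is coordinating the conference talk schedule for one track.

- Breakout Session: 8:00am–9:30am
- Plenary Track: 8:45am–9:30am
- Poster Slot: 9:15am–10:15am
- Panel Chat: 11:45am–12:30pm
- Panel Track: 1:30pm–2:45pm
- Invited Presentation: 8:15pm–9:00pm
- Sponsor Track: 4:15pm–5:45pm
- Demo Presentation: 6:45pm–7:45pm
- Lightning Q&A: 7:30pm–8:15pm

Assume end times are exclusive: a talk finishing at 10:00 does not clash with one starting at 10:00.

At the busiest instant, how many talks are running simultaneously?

Sweep the timeline, counting +1 at each start and −1 at each end (ends before starts at a tie):
8:00am start Breakout Session → 1
8:45am start Plenary Track → 2
9:15am start Poster Slot → 3
9:30am end Breakout Session → 2
9:30am end Plenary Track → 1
10:15am end Poster Slot → 0
11:45am start Panel Chat → 1
12:30pm end Panel Chat → 0
1:30pm start Panel Track → 1
2:45pm end Panel Track → 0
4:15pm start Sponsor Track → 1
5:45pm end Sponsor Track → 0
6:45pm start Demo Presentation → 1
7:30pm start Lightning Q&A → 2
7:45pm end Demo Presentation → 1
8:15pm end Lightning Q&A → 0
8:15pm start Invited Presentation → 1
9:00pm end Invited Presentation → 0
Peak is 3, at 9:15am (Breakout Session, Plenary Track, Poster Slot).

3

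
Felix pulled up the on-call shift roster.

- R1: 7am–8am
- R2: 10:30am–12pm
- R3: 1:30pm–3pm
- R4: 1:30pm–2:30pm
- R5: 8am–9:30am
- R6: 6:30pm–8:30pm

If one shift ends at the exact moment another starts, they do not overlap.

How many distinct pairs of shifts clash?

1

Two intervals overlap when each starts before the other ends.
Sorted by start: R1, R5, R2, R3, R4, R6.
R5 starts exactly when R1 ends (back-to-back, no overlap); R1 is clear from here.
R2 starts after R5 ends; R5 is clear from here.
R3 starts after R2 ends; R2 is clear from here.
R4 starts before R3 ends → R3 and R4 overlap.
R6 starts after R3 ends.
R6 starts after R4 ends.
Overlapping pairs: R3 & R4 — 1 in total.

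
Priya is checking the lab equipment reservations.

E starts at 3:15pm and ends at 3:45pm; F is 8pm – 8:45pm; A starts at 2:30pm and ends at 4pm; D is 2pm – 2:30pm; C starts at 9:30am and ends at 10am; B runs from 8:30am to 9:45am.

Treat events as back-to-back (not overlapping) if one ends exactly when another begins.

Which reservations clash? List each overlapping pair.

A & E, B & C

Sorted by start: B, C, D, A, E, F.
C starts before B ends → B and C overlap.
D starts after B ends; B is clear from here.
D starts after C ends; C is clear from here.
A starts exactly when D ends (back-to-back, no overlap); D is clear from here.
E starts before A ends → A and E overlap.
F starts after A ends.
F starts after E ends.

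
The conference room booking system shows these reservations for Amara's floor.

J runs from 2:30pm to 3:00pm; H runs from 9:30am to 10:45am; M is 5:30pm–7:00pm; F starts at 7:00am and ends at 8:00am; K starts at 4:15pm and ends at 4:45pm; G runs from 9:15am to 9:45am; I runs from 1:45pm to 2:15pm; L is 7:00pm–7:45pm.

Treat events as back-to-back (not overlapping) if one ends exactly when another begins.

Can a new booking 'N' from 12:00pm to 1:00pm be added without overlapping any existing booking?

F: ends 8:00am at or before N starts 12:00pm → clear.
G: ends 9:45am at or before N starts 12:00pm → clear.
H: ends 10:45am at or before N starts 12:00pm → clear.
I: starts 1:45pm at or after N ends 1:00pm → clear.
J: starts 2:30pm at or after N ends 1:00pm → clear.
K: starts 4:15pm at or after N ends 1:00pm → clear.
M: starts 5:30pm at or after N ends 1:00pm → clear.
L: starts 7:00pm at or after N ends 1:00pm → clear.

Yes — the slot is free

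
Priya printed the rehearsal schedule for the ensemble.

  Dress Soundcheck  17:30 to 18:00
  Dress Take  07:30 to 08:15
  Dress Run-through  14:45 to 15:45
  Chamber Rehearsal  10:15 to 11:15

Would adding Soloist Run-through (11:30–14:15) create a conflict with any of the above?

No — it doesn't clash with anything

Dress Take: ends 08:15 at or before Soloist Run-through starts 11:30 → clear.
Chamber Rehearsal: ends 11:15 at or before Soloist Run-through starts 11:30 → clear.
Dress Run-through: starts 14:45 at or after Soloist Run-through ends 14:15 → clear.
Dress Soundcheck: starts 17:30 at or after Soloist Run-through ends 14:15 → clear.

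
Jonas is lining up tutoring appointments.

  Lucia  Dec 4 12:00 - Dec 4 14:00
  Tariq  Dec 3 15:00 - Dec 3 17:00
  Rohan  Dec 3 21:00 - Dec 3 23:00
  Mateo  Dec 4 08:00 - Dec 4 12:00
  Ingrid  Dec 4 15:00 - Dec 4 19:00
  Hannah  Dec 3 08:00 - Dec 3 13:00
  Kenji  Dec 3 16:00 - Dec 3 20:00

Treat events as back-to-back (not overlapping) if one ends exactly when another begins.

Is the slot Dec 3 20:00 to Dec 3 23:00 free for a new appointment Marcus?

No — it overlaps Rohan

Hannah: ends Dec 3 13:00 at or before Marcus starts Dec 3 20:00 → clear.
Tariq: ends Dec 3 17:00 at or before Marcus starts Dec 3 20:00 → clear.
Kenji: ends Dec 3 20:00 at or before Marcus starts Dec 3 20:00 → clear.
Rohan: starts Dec 3 21:00 before Marcus ends Dec 3 23:00, and ends Dec 3 23:00 after Marcus starts Dec 3 20:00 → overlap.
Mateo: starts Dec 4 08:00 at or after Marcus ends Dec 3 23:00 → clear.
Lucia: starts Dec 4 12:00 at or after Marcus ends Dec 3 23:00 → clear.
Ingrid: starts Dec 4 15:00 at or after Marcus ends Dec 3 23:00 → clear.
Marcus overlaps Rohan.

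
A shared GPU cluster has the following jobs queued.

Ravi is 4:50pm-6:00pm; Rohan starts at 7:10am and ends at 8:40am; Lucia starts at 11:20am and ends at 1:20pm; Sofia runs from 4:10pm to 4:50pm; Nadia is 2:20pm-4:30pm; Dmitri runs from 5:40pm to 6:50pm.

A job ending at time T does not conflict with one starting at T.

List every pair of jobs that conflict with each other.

Dmitri & Ravi, Nadia & Sofia

Sorted by start: Rohan, Lucia, Nadia, Sofia, Ravi, Dmitri.
Lucia starts after Rohan ends, so Rohan has no further overlaps.
Nadia starts after Lucia ends, so Lucia has no further overlaps.
Sofia starts before Nadia ends → Nadia and Sofia overlap.
Ravi starts after Nadia ends, so Nadia has no further overlaps.
Ravi starts exactly when Sofia ends (back-to-back, no overlap), so Sofia has no further overlaps.
Dmitri starts before Ravi ends → Ravi and Dmitri overlap.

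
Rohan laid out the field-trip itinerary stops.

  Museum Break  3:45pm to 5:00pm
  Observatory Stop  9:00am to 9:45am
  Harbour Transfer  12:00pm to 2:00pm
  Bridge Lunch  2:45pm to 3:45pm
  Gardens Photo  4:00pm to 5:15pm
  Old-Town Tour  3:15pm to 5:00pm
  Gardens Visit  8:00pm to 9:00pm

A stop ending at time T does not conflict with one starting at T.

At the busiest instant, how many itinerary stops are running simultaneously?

3

Sweep the timeline, counting +1 at each start and −1 at each end (ends before starts at a tie):
9:00am start Observatory Stop → 1
9:45am end Observatory Stop → 0
12:00pm start Harbour Transfer → 1
2:00pm end Harbour Transfer → 0
2:45pm start Bridge Lunch → 1
3:15pm start Old-Town Tour → 2
3:45pm end Bridge Lunch → 1
3:45pm start Museum Break → 2
4:00pm start Gardens Photo → 3
5:00pm end Museum Break → 2
5:00pm end Old-Town Tour → 1
5:15pm end Gardens Photo → 0
8:00pm start Gardens Visit → 1
9:00pm end Gardens Visit → 0
Peak is 3, at 4:00pm (Gardens Photo, Museum Break, Old-Town Tour).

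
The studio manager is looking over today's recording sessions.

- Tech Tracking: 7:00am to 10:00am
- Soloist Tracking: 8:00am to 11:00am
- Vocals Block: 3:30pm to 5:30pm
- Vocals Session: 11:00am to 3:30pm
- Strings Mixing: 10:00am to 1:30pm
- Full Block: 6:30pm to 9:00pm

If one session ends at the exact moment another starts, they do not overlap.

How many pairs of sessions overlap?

3

Check each pair: they overlap iff neither finishes before the other starts.
Sorted by start: Tech Tracking, Soloist Tracking, Strings Mixing, Vocals Session, Vocals Block, Full Block.
Soloist Tracking starts before Tech Tracking ends → Tech Tracking and Soloist Tracking overlap.
Strings Mixing starts exactly when Tech Tracking ends (back-to-back, no overlap); Tech Tracking is clear from here.
Strings Mixing starts before Soloist Tracking ends → Soloist Tracking and Strings Mixing overlap.
Vocals Session starts exactly when Soloist Tracking ends (back-to-back, no overlap); Soloist Tracking is clear from here.
Vocals Session starts before Strings Mixing ends → Strings Mixing and Vocals Session overlap.
Vocals Block starts after Strings Mixing ends; Strings Mixing is clear from here.
Vocals Block starts exactly when Vocals Session ends (back-to-back, no overlap); Vocals Session is clear from here.
Full Block starts after Vocals Block ends.
Overlapping pairs: Soloist Tracking & Strings Mixing, Soloist Tracking & Tech Tracking, Strings Mixing & Vocals Session — 3 in total.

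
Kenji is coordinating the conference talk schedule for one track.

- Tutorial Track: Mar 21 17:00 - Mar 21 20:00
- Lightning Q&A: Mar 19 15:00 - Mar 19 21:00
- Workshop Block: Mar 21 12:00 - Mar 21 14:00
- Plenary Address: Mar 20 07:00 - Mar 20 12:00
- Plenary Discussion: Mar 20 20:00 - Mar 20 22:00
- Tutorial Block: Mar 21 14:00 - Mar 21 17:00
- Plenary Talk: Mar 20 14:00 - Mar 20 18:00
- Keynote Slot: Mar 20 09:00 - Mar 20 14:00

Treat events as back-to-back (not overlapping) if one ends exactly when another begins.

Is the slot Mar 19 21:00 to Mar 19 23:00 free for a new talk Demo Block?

Yes — the slot is free

Lightning Q&A: ends Mar 19 21:00 at or before Demo Block starts Mar 19 21:00 → clear.
Plenary Address: starts Mar 20 07:00 at or after Demo Block ends Mar 19 23:00 → clear.
Keynote Slot: starts Mar 20 09:00 at or after Demo Block ends Mar 19 23:00 → clear.
Plenary Talk: starts Mar 20 14:00 at or after Demo Block ends Mar 19 23:00 → clear.
Plenary Discussion: starts Mar 20 20:00 at or after Demo Block ends Mar 19 23:00 → clear.
Workshop Block: starts Mar 21 12:00 at or after Demo Block ends Mar 19 23:00 → clear.
Tutorial Block: starts Mar 21 14:00 at or after Demo Block ends Mar 19 23:00 → clear.
Tutorial Track: starts Mar 21 17:00 at or after Demo Block ends Mar 19 23:00 → clear.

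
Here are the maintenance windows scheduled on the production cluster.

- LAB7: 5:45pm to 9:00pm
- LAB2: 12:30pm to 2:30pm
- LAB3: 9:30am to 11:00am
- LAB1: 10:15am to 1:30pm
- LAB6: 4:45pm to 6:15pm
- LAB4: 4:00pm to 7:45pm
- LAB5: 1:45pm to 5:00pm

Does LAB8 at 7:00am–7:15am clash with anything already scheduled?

LAB3: starts 9:30am at or after LAB8 ends 7:15am → clear.
LAB1: starts 10:15am at or after LAB8 ends 7:15am → clear.
LAB2: starts 12:30pm at or after LAB8 ends 7:15am → clear.
LAB5: starts 1:45pm at or after LAB8 ends 7:15am → clear.
LAB4: starts 4:00pm at or after LAB8 ends 7:15am → clear.
LAB6: starts 4:45pm at or after LAB8 ends 7:15am → clear.
LAB7: starts 5:45pm at or after LAB8 ends 7:15am → clear.

No — it doesn't clash with anything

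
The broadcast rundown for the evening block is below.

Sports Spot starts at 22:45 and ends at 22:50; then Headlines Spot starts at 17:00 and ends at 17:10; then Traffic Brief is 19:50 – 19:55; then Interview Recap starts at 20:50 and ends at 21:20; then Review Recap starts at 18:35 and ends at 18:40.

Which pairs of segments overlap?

no overlapping pairs

Sorted by start: Headlines Spot, Review Recap, Traffic Brief, Interview Recap, Sports Spot.
Review Recap starts after Headlines Spot ends, so nothing later overlaps Headlines Spot either.
Traffic Brief starts after Review Recap ends, so nothing later overlaps Review Recap either.
Interview Recap starts after Traffic Brief ends, so nothing later overlaps Traffic Brief either.
Sports Spot starts after Interview Recap ends.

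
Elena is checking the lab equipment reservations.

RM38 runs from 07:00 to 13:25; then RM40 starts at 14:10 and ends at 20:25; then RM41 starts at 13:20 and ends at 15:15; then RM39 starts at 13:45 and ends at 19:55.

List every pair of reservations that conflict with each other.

RM38 & RM41, RM39 & RM40, RM39 & RM41, RM40 & RM41

Sorted by start: RM38, RM41, RM39, RM40.
RM41 starts before RM38 ends → RM38 and RM41 overlap.
RM39 starts after RM38 ends; RM38 is clear from here.
RM39 starts before RM41 ends → RM41 and RM39 overlap.
RM40 starts before RM41 ends → RM41 and RM40 overlap.
RM40 starts before RM39 ends → RM39 and RM40 overlap.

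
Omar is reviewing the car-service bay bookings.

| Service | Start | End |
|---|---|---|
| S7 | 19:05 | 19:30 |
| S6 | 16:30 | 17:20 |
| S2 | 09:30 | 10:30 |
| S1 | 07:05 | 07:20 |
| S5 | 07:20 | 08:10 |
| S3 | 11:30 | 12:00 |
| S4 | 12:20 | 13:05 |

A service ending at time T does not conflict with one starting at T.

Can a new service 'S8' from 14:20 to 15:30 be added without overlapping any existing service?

Yes — the slot is free

S1: ends 07:20 at or before S8 starts 14:20 → clear.
S5: ends 08:10 at or before S8 starts 14:20 → clear.
S2: ends 10:30 at or before S8 starts 14:20 → clear.
S3: ends 12:00 at or before S8 starts 14:20 → clear.
S4: ends 13:05 at or before S8 starts 14:20 → clear.
S6: starts 16:30 at or after S8 ends 15:30 → clear.
S7: starts 19:05 at or after S8 ends 15:30 → clear.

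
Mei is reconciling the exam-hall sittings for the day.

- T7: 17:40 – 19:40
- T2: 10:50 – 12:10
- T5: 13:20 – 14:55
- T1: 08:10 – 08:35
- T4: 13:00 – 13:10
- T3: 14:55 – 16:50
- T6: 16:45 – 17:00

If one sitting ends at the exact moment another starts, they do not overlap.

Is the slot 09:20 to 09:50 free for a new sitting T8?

T1: ends 08:35 at or before T8 starts 09:20 → clear.
T2: starts 10:50 at or after T8 ends 09:50 → clear.
T4: starts 13:00 at or after T8 ends 09:50 → clear.
T5: starts 13:20 at or after T8 ends 09:50 → clear.
T3: starts 14:55 at or after T8 ends 09:50 → clear.
T6: starts 16:45 at or after T8 ends 09:50 → clear.
T7: starts 17:40 at or after T8 ends 09:50 → clear.

Yes — the slot is free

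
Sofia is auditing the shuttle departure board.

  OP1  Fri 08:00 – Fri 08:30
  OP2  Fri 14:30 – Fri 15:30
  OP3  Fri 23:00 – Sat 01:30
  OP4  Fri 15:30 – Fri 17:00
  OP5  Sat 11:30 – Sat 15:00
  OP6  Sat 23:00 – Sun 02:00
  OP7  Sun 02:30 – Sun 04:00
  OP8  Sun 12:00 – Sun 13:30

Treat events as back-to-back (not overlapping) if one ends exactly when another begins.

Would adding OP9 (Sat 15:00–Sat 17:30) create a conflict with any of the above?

No — it doesn't clash with anything

OP1: ends Fri 08:30 at or before OP9 starts Sat 15:00 → clear.
OP2: ends Fri 15:30 at or before OP9 starts Sat 15:00 → clear.
OP4: ends Fri 17:00 at or before OP9 starts Sat 15:00 → clear.
OP3: ends Sat 01:30 at or before OP9 starts Sat 15:00 → clear.
OP5: ends Sat 15:00 at or before OP9 starts Sat 15:00 → clear.
OP6: starts Sat 23:00 at or after OP9 ends Sat 17:30 → clear.
OP7: starts Sun 02:30 at or after OP9 ends Sat 17:30 → clear.
OP8: starts Sun 12:00 at or after OP9 ends Sat 17:30 → clear.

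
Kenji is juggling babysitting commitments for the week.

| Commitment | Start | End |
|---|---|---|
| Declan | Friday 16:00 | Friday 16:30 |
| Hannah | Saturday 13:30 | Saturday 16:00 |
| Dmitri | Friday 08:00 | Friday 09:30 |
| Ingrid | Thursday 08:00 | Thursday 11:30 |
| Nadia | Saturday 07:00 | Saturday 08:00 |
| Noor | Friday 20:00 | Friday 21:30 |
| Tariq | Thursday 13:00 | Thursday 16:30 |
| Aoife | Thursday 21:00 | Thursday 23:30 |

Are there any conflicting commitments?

Sorted by start: Ingrid, Tariq, Aoife, Dmitri, Declan, Noor, Nadia, Hannah.
Tariq starts after Ingrid ends; Ingrid is clear from here.
Aoife starts after Tariq ends; Tariq is clear from here.
Dmitri starts after Aoife ends; Aoife is clear from here.
Declan starts after Dmitri ends; Dmitri is clear from here.
Noor starts after Declan ends; Declan is clear from here.
Nadia starts after Noor ends; Noor is clear from here.
Hannah starts after Nadia ends.
Every pair is clear; the schedule has no overlaps.

No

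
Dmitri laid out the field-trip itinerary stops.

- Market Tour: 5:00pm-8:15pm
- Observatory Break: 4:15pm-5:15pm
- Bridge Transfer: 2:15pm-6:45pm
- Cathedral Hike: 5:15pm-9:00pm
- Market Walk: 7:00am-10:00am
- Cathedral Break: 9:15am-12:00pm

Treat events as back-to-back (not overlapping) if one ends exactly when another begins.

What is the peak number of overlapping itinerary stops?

Sort all start/end points and keep a running count:
7:00am start Market Walk → 1
9:15am start Cathedral Break → 2
10:00am end Market Walk → 1
12:00pm end Cathedral Break → 0
2:15pm start Bridge Transfer → 1
4:15pm start Observatory Break → 2
5:00pm start Market Tour → 3
5:15pm end Observatory Break → 2
5:15pm start Cathedral Hike → 3
6:45pm end Bridge Transfer → 2
8:15pm end Market Tour → 1
9:00pm end Cathedral Hike → 0
Peak is 3, at 5:00pm (Bridge Transfer, Market Tour, Observatory Break).

3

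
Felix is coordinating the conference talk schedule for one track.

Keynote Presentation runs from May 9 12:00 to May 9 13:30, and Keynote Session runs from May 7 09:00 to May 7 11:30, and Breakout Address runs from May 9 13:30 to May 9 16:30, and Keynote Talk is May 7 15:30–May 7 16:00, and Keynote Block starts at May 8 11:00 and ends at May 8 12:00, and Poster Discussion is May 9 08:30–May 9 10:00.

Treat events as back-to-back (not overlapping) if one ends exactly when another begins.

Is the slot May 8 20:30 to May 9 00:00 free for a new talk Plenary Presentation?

Keynote Session: ends May 7 11:30 at or before Plenary Presentation starts May 8 20:30 → clear.
Keynote Talk: ends May 7 16:00 at or before Plenary Presentation starts May 8 20:30 → clear.
Keynote Block: ends May 8 12:00 at or before Plenary Presentation starts May 8 20:30 → clear.
Poster Discussion: starts May 9 08:30 at or after Plenary Presentation ends May 9 00:00 → clear.
Keynote Presentation: starts May 9 12:00 at or after Plenary Presentation ends May 9 00:00 → clear.
Breakout Address: starts May 9 13:30 at or after Plenary Presentation ends May 9 00:00 → clear.

Yes — the slot is free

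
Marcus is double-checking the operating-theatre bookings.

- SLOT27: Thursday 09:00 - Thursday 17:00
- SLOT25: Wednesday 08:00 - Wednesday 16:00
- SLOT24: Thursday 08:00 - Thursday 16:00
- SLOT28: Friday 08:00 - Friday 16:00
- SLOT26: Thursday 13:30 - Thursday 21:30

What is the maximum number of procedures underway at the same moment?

Sweep the timeline, counting +1 at each start and −1 at each end (ends before starts at a tie):
Wednesday 08:00 start SLOT25 → 1
Wednesday 16:00 end SLOT25 → 0
Thursday 08:00 start SLOT24 → 1
Thursday 09:00 start SLOT27 → 2
Thursday 13:30 start SLOT26 → 3
Thursday 16:00 end SLOT24 → 2
Thursday 17:00 end SLOT27 → 1
Thursday 21:30 end SLOT26 → 0
Friday 08:00 start SLOT28 → 1
Friday 16:00 end SLOT28 → 0
Peak is 3, at Thursday 13:30 (SLOT24, SLOT26, SLOT27).

3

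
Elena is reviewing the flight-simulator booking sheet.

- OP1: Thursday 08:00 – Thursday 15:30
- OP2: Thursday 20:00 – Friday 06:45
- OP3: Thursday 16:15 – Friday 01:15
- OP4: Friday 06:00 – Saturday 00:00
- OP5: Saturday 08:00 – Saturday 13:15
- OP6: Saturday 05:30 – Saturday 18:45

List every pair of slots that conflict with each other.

OP2 & OP3, OP2 & OP4, OP5 & OP6

Two intervals overlap when each starts before the other ends.
Sorted by start: OP1, OP3, OP2, OP4, OP6, OP5.
OP3 starts after OP1 ends — done with OP1.
OP2 starts before OP3 ends → OP3 and OP2 overlap.
OP4 starts after OP3 ends — done with OP3.
OP4 starts before OP2 ends → OP2 and OP4 overlap.
OP6 starts after OP2 ends — done with OP2.
OP6 starts after OP4 ends — done with OP4.
OP5 starts before OP6 ends → OP6 and OP5 overlap.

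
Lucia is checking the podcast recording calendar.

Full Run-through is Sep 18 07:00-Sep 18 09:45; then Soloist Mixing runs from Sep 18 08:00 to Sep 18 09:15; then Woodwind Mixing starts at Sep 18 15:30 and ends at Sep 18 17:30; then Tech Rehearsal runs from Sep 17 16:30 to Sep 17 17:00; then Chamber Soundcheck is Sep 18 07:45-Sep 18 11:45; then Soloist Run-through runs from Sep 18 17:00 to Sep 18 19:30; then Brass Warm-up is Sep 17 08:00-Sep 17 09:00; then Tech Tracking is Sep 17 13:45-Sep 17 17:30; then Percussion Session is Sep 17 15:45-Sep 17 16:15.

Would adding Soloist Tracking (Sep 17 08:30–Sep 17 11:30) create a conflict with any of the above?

Yes — it overlaps Brass Warm-up

Brass Warm-up: starts Sep 17 08:00 before Soloist Tracking ends Sep 17 11:30, and ends Sep 17 09:00 after Soloist Tracking starts Sep 17 08:30 → overlap.
Tech Tracking: starts Sep 17 13:45 at or after Soloist Tracking ends Sep 17 11:30 → clear.
Percussion Session: starts Sep 17 15:45 at or after Soloist Tracking ends Sep 17 11:30 → clear.
Tech Rehearsal: starts Sep 17 16:30 at or after Soloist Tracking ends Sep 17 11:30 → clear.
Full Run-through: starts Sep 18 07:00 at or after Soloist Tracking ends Sep 17 11:30 → clear.
Chamber Soundcheck: starts Sep 18 07:45 at or after Soloist Tracking ends Sep 17 11:30 → clear.
Soloist Mixing: starts Sep 18 08:00 at or after Soloist Tracking ends Sep 17 11:30 → clear.
Woodwind Mixing: starts Sep 18 15:30 at or after Soloist Tracking ends Sep 17 11:30 → clear.
Soloist Run-through: starts Sep 18 17:00 at or after Soloist Tracking ends Sep 17 11:30 → clear.
Soloist Tracking overlaps Brass Warm-up.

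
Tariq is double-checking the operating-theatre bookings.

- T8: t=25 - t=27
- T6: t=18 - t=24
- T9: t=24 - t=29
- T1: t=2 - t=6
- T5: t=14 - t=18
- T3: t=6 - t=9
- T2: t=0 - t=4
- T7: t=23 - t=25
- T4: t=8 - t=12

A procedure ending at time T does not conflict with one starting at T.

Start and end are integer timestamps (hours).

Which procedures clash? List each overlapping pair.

Two intervals overlap when each starts before the other ends.
Sorted by start: T2, T1, T3, T4, T5, T6, T7, T9, T8.
T1 starts before T2 ends → T2 and T1 overlap.
T3 starts after T2 ends, so T2 has no further overlaps.
T3 starts exactly when T1 ends (back-to-back, no overlap), so T1 has no further overlaps.
T4 starts before T3 ends → T3 and T4 overlap.
T5 starts after T3 ends, so T3 has no further overlaps.
T5 starts after T4 ends, so T4 has no further overlaps.
T6 starts exactly when T5 ends (back-to-back, no overlap), so T5 has no further overlaps.
T7 starts before T6 ends → T6 and T7 overlap.
T9 starts exactly when T6 ends (back-to-back, no overlap), so T6 has no further overlaps.
T9 starts before T7 ends → T7 and T9 overlap.
T8 starts exactly when T7 ends (back-to-back, no overlap).
T8 starts before T9 ends → T9 and T8 overlap.

T1 & T2, T3 & T4, T6 & T7, T7 & T9, T8 & T9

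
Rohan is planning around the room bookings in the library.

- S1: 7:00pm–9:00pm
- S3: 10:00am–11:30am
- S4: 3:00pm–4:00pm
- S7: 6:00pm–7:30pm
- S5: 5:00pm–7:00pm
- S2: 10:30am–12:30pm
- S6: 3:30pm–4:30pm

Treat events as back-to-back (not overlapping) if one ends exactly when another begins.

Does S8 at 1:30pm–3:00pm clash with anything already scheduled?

No — it doesn't clash with anything

S3: ends 11:30am at or before S8 starts 1:30pm → clear.
S2: ends 12:30pm at or before S8 starts 1:30pm → clear.
S4: starts 3:00pm at or after S8 ends 3:00pm → clear.
S6: starts 3:30pm at or after S8 ends 3:00pm → clear.
S5: starts 5:00pm at or after S8 ends 3:00pm → clear.
S7: starts 6:00pm at or after S8 ends 3:00pm → clear.
S1: starts 7:00pm at or after S8 ends 3:00pm → clear.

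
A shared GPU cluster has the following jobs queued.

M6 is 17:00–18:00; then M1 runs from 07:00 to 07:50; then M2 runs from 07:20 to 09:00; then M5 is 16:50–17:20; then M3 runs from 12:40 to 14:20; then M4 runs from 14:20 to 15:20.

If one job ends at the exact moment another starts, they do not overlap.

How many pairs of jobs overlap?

2

Sorted by start: M1, M2, M3, M4, M5, M6.
M2 starts before M1 ends → M1 and M2 overlap.
M3 starts after M1 ends, so nothing later overlaps M1 either.
M3 starts after M2 ends, so nothing later overlaps M2 either.
M4 starts exactly when M3 ends (back-to-back, no overlap), so nothing later overlaps M3 either.
M5 starts after M4 ends, so nothing later overlaps M4 either.
M6 starts before M5 ends → M5 and M6 overlap.
Overlapping pairs: M1 & M2, M5 & M6 — 2 in total.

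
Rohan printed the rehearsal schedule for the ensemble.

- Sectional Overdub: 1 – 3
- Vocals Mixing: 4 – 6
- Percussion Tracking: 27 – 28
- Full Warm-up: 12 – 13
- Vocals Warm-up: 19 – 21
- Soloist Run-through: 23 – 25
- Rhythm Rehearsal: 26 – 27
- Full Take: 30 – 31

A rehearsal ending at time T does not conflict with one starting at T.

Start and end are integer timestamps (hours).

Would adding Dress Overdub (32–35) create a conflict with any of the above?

Sectional Overdub: ends 3 at or before Dress Overdub starts 32 → clear.
Vocals Mixing: ends 6 at or before Dress Overdub starts 32 → clear.
Full Warm-up: ends 13 at or before Dress Overdub starts 32 → clear.
Vocals Warm-up: ends 21 at or before Dress Overdub starts 32 → clear.
Soloist Run-through: ends 25 at or before Dress Overdub starts 32 → clear.
Rhythm Rehearsal: ends 27 at or before Dress Overdub starts 32 → clear.
Percussion Tracking: ends 28 at or before Dress Overdub starts 32 → clear.
Full Take: ends 31 at or before Dress Overdub starts 32 → clear.

No — it doesn't clash with anything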